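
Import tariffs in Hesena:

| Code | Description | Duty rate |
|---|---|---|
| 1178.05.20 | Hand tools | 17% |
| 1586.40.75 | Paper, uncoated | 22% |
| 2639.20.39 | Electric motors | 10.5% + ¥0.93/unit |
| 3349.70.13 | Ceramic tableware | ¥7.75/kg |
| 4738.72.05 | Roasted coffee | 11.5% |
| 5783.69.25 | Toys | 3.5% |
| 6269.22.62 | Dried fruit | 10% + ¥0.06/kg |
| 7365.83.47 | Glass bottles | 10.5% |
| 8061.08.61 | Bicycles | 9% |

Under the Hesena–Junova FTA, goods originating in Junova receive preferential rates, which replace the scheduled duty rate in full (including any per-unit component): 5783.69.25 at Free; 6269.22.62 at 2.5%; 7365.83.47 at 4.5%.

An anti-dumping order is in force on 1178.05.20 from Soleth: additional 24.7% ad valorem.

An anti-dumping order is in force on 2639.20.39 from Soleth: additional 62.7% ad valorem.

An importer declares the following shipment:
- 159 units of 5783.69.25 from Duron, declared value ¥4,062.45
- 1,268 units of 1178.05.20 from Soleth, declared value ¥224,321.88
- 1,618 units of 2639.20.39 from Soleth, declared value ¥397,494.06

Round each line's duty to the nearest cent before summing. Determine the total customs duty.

¥386,154.80

Line 1 (5783.69.25, Duron, 159 units, ¥4,062.45):
Base rate for 5783.69.25 is 3.5%.
5783.69.25 has an FTA preferential rate, but origin Duron is not Junova; base rate stands.
Duty = ¥4,062.45 × 3.5% = ¥142.19.
Line 2 (1178.05.20, Soleth, 1,268 units, ¥224,321.88):
Base rate for 1178.05.20 is 17%.
Additional duty on 1178.05.20 from Soleth: +24.7%. Applied ad valorem rate: 17% + 24.7% = 41.7%.
Duty = ¥224,321.88 × 41.7% = ¥93,542.22.
Line 3 (2639.20.39, Soleth, 1,618 units, ¥397,494.06):
Base rate for 2639.20.39 is 10.5% + ¥0.93/unit.
Additional duty on 2639.20.39 from Soleth: +62.7%. Applied ad valorem rate: 10.5% + 62.7% = 73.2%.
Duty = ¥397,494.06 × 73.2% + 1,618 × ¥0.93 = ¥292,470.39.
Total = ¥142.19 + ¥93,542.22 + ¥292,470.39 = ¥386,154.80.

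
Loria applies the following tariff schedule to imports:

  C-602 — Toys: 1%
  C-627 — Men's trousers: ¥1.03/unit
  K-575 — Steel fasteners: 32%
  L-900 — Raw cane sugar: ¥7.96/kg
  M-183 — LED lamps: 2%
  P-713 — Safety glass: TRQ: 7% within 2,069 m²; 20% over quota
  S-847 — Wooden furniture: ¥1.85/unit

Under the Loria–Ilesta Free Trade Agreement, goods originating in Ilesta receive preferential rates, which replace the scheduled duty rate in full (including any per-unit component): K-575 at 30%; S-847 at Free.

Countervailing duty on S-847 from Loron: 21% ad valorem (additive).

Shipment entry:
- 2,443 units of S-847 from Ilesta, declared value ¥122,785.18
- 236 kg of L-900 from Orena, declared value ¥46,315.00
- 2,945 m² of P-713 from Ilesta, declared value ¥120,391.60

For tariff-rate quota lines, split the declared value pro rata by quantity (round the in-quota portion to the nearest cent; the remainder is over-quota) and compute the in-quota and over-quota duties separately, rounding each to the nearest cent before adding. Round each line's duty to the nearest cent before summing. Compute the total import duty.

Line 1 (S-847, Ilesta, 2,443 units, ¥122,785.18):
Base rate for S-847 is ¥1.85/unit.
Origin Ilesta qualifies under the Loria–Ilesta agreement and S-847 is covered: preferential rate Free applies instead.
The additional-duty order on S-847 targets Loron, not Ilesta; it does not apply.
Duty = ¥122,785.18 × 0% = ¥0.00.
Line 2 (L-900, Orena, 236 kg, ¥46,315.00):
Base rate for L-900 is ¥7.96/kg.
Duty = 236 × ¥7.96 = ¥1,878.56.
Line 3 (P-713, Ilesta, 2,945 m², ¥120,391.60):
Code P-713 is under a tariff-rate quota (threshold 2,069 m²). In-quota: 2,069 m² at 7%; over-quota: 876 m² at 20%.
Pro-rata value split: in-quota = ¥120,391.60 × 2,069/2,945 = ¥84,580.72; over-quota = ¥120,391.60 − ¥84,580.72 = ¥35,810.88.
In-quota duty = ¥84,580.72 × 7% = ¥5,920.65. Over-quota duty = ¥35,810.88 × 20% = ¥7,162.18.
Line duty = ¥5,920.65 + ¥7,162.18 = ¥13,082.83.
Total = ¥0.00 + ¥1,878.56 + ¥13,082.83 = ¥14,961.39.

¥14,961.39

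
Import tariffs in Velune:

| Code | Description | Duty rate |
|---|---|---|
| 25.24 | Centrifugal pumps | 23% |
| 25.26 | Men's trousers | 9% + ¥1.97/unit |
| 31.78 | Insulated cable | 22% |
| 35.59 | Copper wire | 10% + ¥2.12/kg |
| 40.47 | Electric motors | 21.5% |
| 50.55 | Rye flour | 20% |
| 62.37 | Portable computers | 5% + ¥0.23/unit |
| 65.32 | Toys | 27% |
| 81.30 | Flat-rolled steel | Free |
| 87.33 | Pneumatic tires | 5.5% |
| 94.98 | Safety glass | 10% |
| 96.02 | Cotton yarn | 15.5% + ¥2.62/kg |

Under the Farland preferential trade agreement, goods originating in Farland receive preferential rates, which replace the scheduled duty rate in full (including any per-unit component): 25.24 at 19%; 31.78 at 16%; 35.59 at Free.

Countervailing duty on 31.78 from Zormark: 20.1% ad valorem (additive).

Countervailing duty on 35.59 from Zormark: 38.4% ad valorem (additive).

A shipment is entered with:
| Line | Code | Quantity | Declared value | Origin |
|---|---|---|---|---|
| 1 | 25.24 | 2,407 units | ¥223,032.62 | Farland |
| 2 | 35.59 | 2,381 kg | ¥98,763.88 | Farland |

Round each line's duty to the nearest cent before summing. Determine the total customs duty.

Line 1 (25.24, Farland, 2,407 units, ¥223,032.62):
Base rate for 25.24 is 23%.
Origin Farland qualifies under the Velune–Farland agreement and 25.24 is covered: preferential rate 19% applies instead.
Duty = ¥223,032.62 × 19% = ¥42,376.20.
Line 2 (35.59, Farland, 2,381 kg, ¥98,763.88):
Base rate for 35.59 is 10% + ¥2.12/kg.
Origin Farland qualifies under the Velune–Farland agreement and 35.59 is covered: preferential rate Free applies instead.
The additional-duty order on 35.59 targets Zormark, not Farland; it does not apply.
Duty = ¥98,763.88 × 0% = ¥0.00.
Total = ¥42,376.20 + ¥0.00 = ¥42,376.20.

¥42,376.20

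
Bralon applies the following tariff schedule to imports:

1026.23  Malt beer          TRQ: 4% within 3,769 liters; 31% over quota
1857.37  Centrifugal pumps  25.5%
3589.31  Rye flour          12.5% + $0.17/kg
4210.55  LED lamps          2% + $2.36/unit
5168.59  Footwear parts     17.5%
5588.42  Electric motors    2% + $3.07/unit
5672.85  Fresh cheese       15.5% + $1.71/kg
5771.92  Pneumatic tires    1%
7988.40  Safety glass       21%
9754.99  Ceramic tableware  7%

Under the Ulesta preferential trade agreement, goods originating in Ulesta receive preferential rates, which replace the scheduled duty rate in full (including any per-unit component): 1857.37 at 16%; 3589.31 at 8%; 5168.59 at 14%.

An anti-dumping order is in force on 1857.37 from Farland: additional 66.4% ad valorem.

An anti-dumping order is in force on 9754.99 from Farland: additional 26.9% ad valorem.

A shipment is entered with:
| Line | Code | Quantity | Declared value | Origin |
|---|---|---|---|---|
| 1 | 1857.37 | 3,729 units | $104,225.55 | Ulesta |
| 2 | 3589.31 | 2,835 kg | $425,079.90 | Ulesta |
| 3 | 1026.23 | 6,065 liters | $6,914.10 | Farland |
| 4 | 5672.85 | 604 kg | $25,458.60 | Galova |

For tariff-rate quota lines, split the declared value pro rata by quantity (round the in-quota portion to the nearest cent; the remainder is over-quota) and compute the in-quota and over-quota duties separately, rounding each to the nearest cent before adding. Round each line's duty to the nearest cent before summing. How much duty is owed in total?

Line 1 (1857.37, Ulesta, 3,729 units, $104,225.55):
Base rate for 1857.37 is 25.5%.
Origin Ulesta qualifies under the Bralon–Ulesta agreement and 1857.37 is covered: preferential rate 16% applies instead.
The additional-duty order on 1857.37 targets Farland, not Ulesta; it does not apply.
Duty = $104,225.55 × 16% = $16,676.09.
Line 2 (3589.31, Ulesta, 2,835 kg, $425,079.90):
Base rate for 3589.31 is 12.5% + $0.17/kg.
Origin Ulesta qualifies under the Bralon–Ulesta agreement and 3589.31 is covered: preferential rate 8% applies instead.
Duty = $425,079.90 × 8% = $34,006.39.
Line 3 (1026.23, Farland, 6,065 liters, $6,914.10):
Code 1026.23 is under a tariff-rate quota (threshold 3,769 liters). In-quota: 3,769 liters at 4%; over-quota: 2,296 liters at 31%.
Pro-rata value split: in-quota = $6,914.10 × 3,769/6,065 = $4,296.66; over-quota = $6,914.10 − $4,296.66 = $2,617.44.
In-quota duty = $4,296.66 × 4% = $171.87. Over-quota duty = $2,617.44 × 31% = $811.41.
Line duty = $171.87 + $811.41 = $983.28.
Line 4 (5672.85, Galova, 604 kg, $25,458.60):
Base rate for 5672.85 is 15.5% + $1.71/kg.
Duty = $25,458.60 × 15.5% + 604 × $1.71 = $4,978.92.
Total = $16,676.09 + $34,006.39 + $983.28 + $4,978.92 = $56,644.68.

$56,644.68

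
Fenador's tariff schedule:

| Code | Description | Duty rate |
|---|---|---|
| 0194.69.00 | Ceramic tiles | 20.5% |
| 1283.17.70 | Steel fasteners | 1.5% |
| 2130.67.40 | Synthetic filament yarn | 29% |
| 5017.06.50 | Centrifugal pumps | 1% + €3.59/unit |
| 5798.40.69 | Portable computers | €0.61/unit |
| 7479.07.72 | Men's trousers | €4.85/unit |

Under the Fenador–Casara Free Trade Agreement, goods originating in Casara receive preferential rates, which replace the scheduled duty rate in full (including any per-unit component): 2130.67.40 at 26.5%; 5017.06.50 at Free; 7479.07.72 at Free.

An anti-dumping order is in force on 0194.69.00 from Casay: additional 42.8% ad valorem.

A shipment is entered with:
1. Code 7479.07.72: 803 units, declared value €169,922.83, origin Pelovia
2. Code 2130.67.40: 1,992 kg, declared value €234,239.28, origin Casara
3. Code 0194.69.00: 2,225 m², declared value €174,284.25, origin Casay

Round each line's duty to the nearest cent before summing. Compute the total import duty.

Line 1 (7479.07.72, Pelovia, 803 units, €169,922.83):
Base rate for 7479.07.72 is €4.85/unit.
7479.07.72 has an FTA preferential rate, but origin Pelovia is not Casara; base rate stands.
Duty = 803 × €4.85 = €3,894.55.
Line 2 (2130.67.40, Casara, 1,992 kg, €234,239.28):
Base rate for 2130.67.40 is 29%.
Origin Casara qualifies under the Fenador–Casara agreement and 2130.67.40 is covered: preferential rate 26.5% applies instead.
Duty = €234,239.28 × 26.5% = €62,073.41.
Line 3 (0194.69.00, Casay, 2,225 m², €174,284.25):
Base rate for 0194.69.00 is 20.5%.
Additional duty on 0194.69.00 from Casay: +42.8%. Applied ad valorem rate: 20.5% + 42.8% = 63.3%.
Duty = €174,284.25 × 63.3% = €110,321.93.
Total = €3,894.55 + €62,073.41 + €110,321.93 = €176,289.89.

€176,289.89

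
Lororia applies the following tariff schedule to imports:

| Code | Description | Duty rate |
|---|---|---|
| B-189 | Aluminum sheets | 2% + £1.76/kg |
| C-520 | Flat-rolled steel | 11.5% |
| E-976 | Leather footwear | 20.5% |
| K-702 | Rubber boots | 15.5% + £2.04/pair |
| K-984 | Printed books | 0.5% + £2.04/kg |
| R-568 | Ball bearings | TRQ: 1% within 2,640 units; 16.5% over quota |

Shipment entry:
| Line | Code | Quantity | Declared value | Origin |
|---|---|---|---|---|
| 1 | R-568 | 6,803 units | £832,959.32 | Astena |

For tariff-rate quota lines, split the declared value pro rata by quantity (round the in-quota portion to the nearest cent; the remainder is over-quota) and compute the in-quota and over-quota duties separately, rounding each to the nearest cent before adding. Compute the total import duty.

£87,335.84

Line 1 (R-568, Astena, 6,803 units, £832,959.32):
Code R-568 is under a tariff-rate quota (threshold 2,640 units). In-quota: 2,640 units at 1%; over-quota: 4,163 units at 16.5%.
Pro-rata value split: in-quota = £832,959.32 × 2,640/6,803 = £323,241.60; over-quota = £832,959.32 − £323,241.60 = £509,717.72.
In-quota duty = £323,241.60 × 1% = £3,232.42. Over-quota duty = £509,717.72 × 16.5% = £84,103.42.
Line duty = £3,232.42 + £84,103.42 = £87,335.84.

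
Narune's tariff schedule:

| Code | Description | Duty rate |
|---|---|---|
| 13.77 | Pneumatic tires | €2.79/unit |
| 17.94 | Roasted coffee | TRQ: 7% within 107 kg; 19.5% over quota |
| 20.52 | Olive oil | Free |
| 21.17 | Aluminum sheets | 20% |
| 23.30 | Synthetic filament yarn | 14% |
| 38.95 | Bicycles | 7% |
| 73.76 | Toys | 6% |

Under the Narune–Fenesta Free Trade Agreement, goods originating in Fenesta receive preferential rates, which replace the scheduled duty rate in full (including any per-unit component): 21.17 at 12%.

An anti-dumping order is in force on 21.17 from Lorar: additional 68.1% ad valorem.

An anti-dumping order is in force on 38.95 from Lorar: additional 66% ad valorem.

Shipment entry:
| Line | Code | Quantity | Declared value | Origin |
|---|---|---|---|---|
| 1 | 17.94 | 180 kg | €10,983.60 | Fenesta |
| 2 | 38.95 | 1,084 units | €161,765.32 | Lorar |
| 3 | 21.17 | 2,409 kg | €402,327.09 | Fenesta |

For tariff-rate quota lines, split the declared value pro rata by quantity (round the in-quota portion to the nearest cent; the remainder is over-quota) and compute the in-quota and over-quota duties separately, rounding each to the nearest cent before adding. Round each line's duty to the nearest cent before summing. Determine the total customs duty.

Line 1 (17.94, Fenesta, 180 kg, €10,983.60):
Code 17.94 is under a tariff-rate quota (threshold 107 kg). In-quota: 107 kg at 7%; over-quota: 73 kg at 19.5%.
Pro-rata value split: in-quota = €10,983.60 × 107/180 = €6,529.14; over-quota = €10,983.60 − €6,529.14 = €4,454.46.
In-quota duty = €6,529.14 × 7% = €457.04. Over-quota duty = €4,454.46 × 19.5% = €868.62.
Line duty = €457.04 + €868.62 = €1,325.66.
Line 2 (38.95, Lorar, 1,084 units, €161,765.32):
Base rate for 38.95 is 7%.
Additional duty on 38.95 from Lorar: +66%. Applied ad valorem rate: 7% + 66% = 73%.
Duty = €161,765.32 × 73% = €118,088.68.
Line 3 (21.17, Fenesta, 2,409 kg, €402,327.09):
Base rate for 21.17 is 20%.
Origin Fenesta qualifies under the Narune–Fenesta agreement and 21.17 is covered: preferential rate 12% applies instead.
The additional-duty order on 21.17 targets Lorar, not Fenesta; it does not apply.
Duty = €402,327.09 × 12% = €48,279.25.
Total = €1,325.66 + €118,088.68 + €48,279.25 = €167,693.59.

€167,693.59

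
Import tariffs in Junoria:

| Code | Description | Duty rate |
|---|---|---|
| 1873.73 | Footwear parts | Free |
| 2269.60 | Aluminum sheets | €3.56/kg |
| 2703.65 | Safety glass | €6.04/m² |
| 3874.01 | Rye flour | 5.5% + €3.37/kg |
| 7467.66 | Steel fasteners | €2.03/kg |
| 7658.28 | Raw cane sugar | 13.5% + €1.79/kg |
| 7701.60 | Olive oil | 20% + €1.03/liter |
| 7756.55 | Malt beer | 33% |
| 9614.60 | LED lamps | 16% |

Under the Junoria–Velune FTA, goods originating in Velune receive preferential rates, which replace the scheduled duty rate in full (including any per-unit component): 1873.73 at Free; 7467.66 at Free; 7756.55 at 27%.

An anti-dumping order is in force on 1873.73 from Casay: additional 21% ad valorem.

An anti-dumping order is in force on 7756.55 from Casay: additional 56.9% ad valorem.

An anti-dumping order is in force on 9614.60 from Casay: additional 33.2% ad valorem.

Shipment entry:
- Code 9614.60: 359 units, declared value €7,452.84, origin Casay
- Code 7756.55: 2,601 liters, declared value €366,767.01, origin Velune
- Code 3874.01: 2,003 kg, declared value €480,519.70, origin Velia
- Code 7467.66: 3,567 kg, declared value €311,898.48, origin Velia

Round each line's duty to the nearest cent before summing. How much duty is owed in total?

€143,113.59

Line 1 (9614.60, Casay, 359 units, €7,452.84):
Base rate for 9614.60 is 16%.
Additional duty on 9614.60 from Casay: +33.2%. Applied ad valorem rate: 16% + 33.2% = 49.2%.
Duty = €7,452.84 × 49.2% = €3,666.80.
Line 2 (7756.55, Velune, 2,601 liters, €366,767.01):
Base rate for 7756.55 is 33%.
Origin Velune qualifies under the Junoria–Velune agreement and 7756.55 is covered: preferential rate 27% applies instead.
The additional-duty order on 7756.55 targets Casay, not Velune; it does not apply.
Duty = €366,767.01 × 27% = €99,027.09.
Line 3 (3874.01, Velia, 2,003 kg, €480,519.70):
Base rate for 3874.01 is 5.5% + €3.37/kg.
Duty = €480,519.70 × 5.5% + 2,003 × €3.37 = €33,178.69.
Line 4 (7467.66, Velia, 3,567 kg, €311,898.48):
Base rate for 7467.66 is €2.03/kg.
7467.66 has an FTA preferential rate, but origin Velia is not Velune; base rate stands.
Duty = 3,567 × €2.03 = €7,241.01.
Total = €3,666.80 + €99,027.09 + €33,178.69 + €7,241.01 = €143,113.59.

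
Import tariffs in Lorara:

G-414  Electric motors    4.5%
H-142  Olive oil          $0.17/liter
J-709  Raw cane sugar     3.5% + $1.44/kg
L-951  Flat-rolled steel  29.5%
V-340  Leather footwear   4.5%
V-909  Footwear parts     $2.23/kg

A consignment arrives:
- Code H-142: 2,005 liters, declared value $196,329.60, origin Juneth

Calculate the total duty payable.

$340.85

Line 1 (H-142, Juneth, 2,005 liters, $196,329.60):
Base rate for H-142 is $0.17/liter.
Duty = 2,005 × $0.17 = $340.85.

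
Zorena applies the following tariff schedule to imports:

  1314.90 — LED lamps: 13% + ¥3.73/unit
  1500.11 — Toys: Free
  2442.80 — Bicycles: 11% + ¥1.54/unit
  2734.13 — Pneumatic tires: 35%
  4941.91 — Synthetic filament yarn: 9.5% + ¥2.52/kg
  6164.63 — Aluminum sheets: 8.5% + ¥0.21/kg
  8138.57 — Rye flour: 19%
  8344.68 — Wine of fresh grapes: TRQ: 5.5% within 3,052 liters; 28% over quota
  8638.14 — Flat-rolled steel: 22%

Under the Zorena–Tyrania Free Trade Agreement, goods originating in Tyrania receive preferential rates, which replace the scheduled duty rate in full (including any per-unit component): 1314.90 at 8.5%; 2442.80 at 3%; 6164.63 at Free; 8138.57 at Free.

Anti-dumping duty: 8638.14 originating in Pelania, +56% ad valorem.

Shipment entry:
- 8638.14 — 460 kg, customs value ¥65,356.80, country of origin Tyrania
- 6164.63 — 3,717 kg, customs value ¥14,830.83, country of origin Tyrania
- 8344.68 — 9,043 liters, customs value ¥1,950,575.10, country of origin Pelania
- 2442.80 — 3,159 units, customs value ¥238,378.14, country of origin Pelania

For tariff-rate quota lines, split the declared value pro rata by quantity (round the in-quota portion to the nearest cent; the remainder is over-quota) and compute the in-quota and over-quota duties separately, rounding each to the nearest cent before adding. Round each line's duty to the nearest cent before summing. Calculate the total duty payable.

¥443,504.80

Line 1 (8638.14, Tyrania, 460 kg, ¥65,356.80):
Base rate for 8638.14 is 22%.
Origin Tyrania is the FTA partner but 8638.14 is not on the preference list; base rate stands.
The additional-duty order on 8638.14 targets Pelania, not Tyrania; it does not apply.
Duty = ¥65,356.80 × 22% = ¥14,378.50.
Line 2 (6164.63, Tyrania, 3,717 kg, ¥14,830.83):
Base rate for 6164.63 is 8.5% + ¥0.21/kg.
Origin Tyrania qualifies under the Zorena–Tyrania agreement and 6164.63 is covered: preferential rate Free applies instead.
Duty = ¥14,830.83 × 0% = ¥0.00.
Line 3 (8344.68, Pelania, 9,043 liters, ¥1,950,575.10):
Code 8344.68 is under a tariff-rate quota (threshold 3,052 liters). In-quota: 3,052 liters at 5.5%; over-quota: 5,991 liters at 28%.
Pro-rata value split: in-quota = ¥1,950,575.10 × 3,052/9,043 = ¥658,316.40; over-quota = ¥1,950,575.10 − ¥658,316.40 = ¥1,292,258.70.
In-quota duty = ¥658,316.40 × 5.5% = ¥36,207.40. Over-quota duty = ¥1,292,258.70 × 28% = ¥361,832.44.
Line duty = ¥36,207.40 + ¥361,832.44 = ¥398,039.84.
Line 4 (2442.80, Pelania, 3,159 units, ¥238,378.14):
Base rate for 2442.80 is 11% + ¥1.54/unit.
2442.80 has an FTA preferential rate, but origin Pelania is not Tyrania; base rate stands.
Duty = ¥238,378.14 × 11% + 3,159 × ¥1.54 = ¥31,086.46.
Total = ¥14,378.50 + ¥0.00 + ¥398,039.84 + ¥31,086.46 = ¥443,504.80.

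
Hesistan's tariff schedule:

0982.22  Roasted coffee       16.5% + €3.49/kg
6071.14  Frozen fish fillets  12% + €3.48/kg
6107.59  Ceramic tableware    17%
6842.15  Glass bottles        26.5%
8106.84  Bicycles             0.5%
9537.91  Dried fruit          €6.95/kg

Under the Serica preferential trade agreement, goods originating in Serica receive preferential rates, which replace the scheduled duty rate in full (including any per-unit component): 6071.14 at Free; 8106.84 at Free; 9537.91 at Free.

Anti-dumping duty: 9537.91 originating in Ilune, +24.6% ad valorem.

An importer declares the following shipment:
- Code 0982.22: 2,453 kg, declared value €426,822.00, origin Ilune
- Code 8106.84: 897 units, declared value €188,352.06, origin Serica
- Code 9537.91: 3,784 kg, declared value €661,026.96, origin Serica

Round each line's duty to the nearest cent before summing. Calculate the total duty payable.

€78,986.60

Line 1 (0982.22, Ilune, 2,453 kg, €426,822.00):
Base rate for 0982.22 is 16.5% + €3.49/kg.
Duty = €426,822.00 × 16.5% + 2,453 × €3.49 = €78,986.60.
Line 2 (8106.84, Serica, 897 units, €188,352.06):
Base rate for 8106.84 is 0.5%.
Origin Serica qualifies under the Hesistan–Serica agreement and 8106.84 is covered: preferential rate Free applies instead.
Duty = €188,352.06 × 0% = €0.00.
Line 3 (9537.91, Serica, 3,784 kg, €661,026.96):
Base rate for 9537.91 is €6.95/kg.
Origin Serica qualifies under the Hesistan–Serica agreement and 9537.91 is covered: preferential rate Free applies instead.
The additional-duty order on 9537.91 targets Ilune, not Serica; it does not apply.
Duty = €661,026.96 × 0% = €0.00.
Total = €78,986.60 + €0.00 + €0.00 = €78,986.60.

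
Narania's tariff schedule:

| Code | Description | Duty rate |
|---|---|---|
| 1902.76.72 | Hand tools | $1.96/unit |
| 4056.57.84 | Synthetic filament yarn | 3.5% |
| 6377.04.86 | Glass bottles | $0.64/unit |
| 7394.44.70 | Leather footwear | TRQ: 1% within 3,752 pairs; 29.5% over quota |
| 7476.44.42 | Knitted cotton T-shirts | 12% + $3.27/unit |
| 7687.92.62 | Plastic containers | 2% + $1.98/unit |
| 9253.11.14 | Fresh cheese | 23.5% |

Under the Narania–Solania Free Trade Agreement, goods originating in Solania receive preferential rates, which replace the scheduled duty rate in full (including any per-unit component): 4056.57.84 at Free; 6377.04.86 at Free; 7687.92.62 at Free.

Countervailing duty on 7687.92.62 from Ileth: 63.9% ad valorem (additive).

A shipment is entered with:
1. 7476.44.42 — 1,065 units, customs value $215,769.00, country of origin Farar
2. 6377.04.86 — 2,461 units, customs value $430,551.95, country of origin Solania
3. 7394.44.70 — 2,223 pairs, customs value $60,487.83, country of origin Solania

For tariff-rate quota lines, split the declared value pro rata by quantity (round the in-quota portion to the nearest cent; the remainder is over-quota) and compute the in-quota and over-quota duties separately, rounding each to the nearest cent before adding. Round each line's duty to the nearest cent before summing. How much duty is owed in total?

Line 1 (7476.44.42, Farar, 1,065 units, $215,769.00):
Base rate for 7476.44.42 is 12% + $3.27/unit.
Duty = $215,769.00 × 12% + 1,065 × $3.27 = $29,374.83.
Line 2 (6377.04.86, Solania, 2,461 units, $430,551.95):
Base rate for 6377.04.86 is $0.64/unit.
Origin Solania qualifies under the Narania–Solania agreement and 6377.04.86 is covered: preferential rate Free applies instead.
Duty = $430,551.95 × 0% = $0.00.
Line 3 (7394.44.70, Solania, 2,223 pairs, $60,487.83):
Code 7394.44.70 is under a tariff-rate quota (threshold 3,752 pairs). Quantity 2,223 pairs is within the quota, so the in-quota rate 1% applies to the full value.
Duty = $60,487.83 × 1% = $604.88.
Total = $29,374.83 + $0.00 + $604.88 = $29,979.71.

$29,979.71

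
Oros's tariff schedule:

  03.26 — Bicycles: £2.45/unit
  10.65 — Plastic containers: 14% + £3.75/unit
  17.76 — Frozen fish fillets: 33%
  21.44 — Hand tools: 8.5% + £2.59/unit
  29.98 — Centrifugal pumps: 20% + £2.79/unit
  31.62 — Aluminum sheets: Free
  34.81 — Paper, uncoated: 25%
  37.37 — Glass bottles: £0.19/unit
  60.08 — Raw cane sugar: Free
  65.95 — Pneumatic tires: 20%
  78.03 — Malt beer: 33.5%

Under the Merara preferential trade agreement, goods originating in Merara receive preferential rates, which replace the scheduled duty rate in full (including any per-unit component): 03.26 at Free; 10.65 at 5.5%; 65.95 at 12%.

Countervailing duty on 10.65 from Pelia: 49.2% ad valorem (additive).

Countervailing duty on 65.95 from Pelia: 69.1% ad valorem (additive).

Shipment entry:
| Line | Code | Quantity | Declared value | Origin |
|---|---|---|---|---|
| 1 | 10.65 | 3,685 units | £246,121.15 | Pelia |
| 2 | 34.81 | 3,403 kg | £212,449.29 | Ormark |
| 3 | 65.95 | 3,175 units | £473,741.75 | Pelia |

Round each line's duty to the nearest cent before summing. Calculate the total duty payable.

Line 1 (10.65, Pelia, 3,685 units, £246,121.15):
Base rate for 10.65 is 14% + £3.75/unit.
10.65 has an FTA preferential rate, but origin Pelia is not Merara; base rate stands.
Additional duty on 10.65 from Pelia: +49.2%. Applied ad valorem rate: 14% + 49.2% = 63.2%.
Duty = £246,121.15 × 63.2% + 3,685 × £3.75 = £169,367.32.
Line 2 (34.81, Ormark, 3,403 kg, £212,449.29):
Base rate for 34.81 is 25%.
Duty = £212,449.29 × 25% = £53,112.32.
Line 3 (65.95, Pelia, 3,175 units, £473,741.75):
Base rate for 65.95 is 20%.
65.95 has an FTA preferential rate, but origin Pelia is not Merara; base rate stands.
Additional duty on 65.95 from Pelia: +69.1%. Applied ad valorem rate: 20% + 69.1% = 89.1%.
Duty = £473,741.75 × 89.1% = £422,103.90.
Total = £169,367.32 + £53,112.32 + £422,103.90 = £644,583.54.

£644,583.54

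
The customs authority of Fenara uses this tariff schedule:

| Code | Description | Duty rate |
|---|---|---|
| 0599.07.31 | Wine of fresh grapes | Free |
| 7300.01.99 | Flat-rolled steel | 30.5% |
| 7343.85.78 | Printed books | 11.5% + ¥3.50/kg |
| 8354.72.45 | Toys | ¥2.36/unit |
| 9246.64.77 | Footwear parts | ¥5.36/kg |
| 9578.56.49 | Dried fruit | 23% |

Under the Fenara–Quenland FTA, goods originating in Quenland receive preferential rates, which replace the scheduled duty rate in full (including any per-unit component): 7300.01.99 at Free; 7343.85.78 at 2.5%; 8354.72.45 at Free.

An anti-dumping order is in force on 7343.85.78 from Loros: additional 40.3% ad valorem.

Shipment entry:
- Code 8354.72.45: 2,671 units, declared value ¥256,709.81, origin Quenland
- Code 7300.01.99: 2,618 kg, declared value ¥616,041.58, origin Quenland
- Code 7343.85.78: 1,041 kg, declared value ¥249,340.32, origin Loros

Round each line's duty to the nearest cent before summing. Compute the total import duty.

Line 1 (8354.72.45, Quenland, 2,671 units, ¥256,709.81):
Base rate for 8354.72.45 is ¥2.36/unit.
Origin Quenland qualifies under the Fenara–Quenland agreement and 8354.72.45 is covered: preferential rate Free applies instead.
Duty = ¥256,709.81 × 0% = ¥0.00.
Line 2 (7300.01.99, Quenland, 2,618 kg, ¥616,041.58):
Base rate for 7300.01.99 is 30.5%.
Origin Quenland qualifies under the Fenara–Quenland agreement and 7300.01.99 is covered: preferential rate Free applies instead.
Duty = ¥616,041.58 × 0% = ¥0.00.
Line 3 (7343.85.78, Loros, 1,041 kg, ¥249,340.32):
Base rate for 7343.85.78 is 11.5% + ¥3.50/kg.
7343.85.78 has an FTA preferential rate, but origin Loros is not Quenland; base rate stands.
Additional duty on 7343.85.78 from Loros: +40.3%. Applied ad valorem rate: 11.5% + 40.3% = 51.8%.
Duty = ¥249,340.32 × 51.8% + 1,041 × ¥3.50 = ¥132,801.79.
Total = ¥0.00 + ¥0.00 + ¥132,801.79 = ¥132,801.79.

¥132,801.79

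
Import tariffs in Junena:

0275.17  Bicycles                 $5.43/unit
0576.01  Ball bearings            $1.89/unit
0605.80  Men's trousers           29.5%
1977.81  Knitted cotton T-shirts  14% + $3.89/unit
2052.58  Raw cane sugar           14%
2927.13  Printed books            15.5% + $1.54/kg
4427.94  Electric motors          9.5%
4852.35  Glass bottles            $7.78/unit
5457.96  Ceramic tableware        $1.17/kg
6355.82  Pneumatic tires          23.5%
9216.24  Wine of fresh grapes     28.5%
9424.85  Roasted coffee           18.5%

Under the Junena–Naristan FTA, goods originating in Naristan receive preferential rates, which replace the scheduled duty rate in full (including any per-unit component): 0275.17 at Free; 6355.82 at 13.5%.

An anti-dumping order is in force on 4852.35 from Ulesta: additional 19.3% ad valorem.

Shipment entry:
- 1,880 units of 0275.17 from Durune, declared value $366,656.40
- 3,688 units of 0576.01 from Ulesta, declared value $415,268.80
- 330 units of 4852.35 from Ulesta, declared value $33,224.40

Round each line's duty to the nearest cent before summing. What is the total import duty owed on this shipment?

$26,158.43

Line 1 (0275.17, Durune, 1,880 units, $366,656.40):
Base rate for 0275.17 is $5.43/unit.
0275.17 has an FTA preferential rate, but origin Durune is not Naristan; base rate stands.
Duty = 1,880 × $5.43 = $10,208.40.
Line 2 (0576.01, Ulesta, 3,688 units, $415,268.80):
Base rate for 0576.01 is $1.89/unit.
Duty = 3,688 × $1.89 = $6,970.32.
Line 3 (4852.35, Ulesta, 330 units, $33,224.40):
Base rate for 4852.35 is $7.78/unit.
Additional duty on 4852.35 from Ulesta: +19.3% ad valorem. Applied ad valorem rate = 19.3%.
Duty = $33,224.40 × 19.3% + 330 × $7.78 = $8,979.71.
Total = $10,208.40 + $6,970.32 + $8,979.71 = $26,158.43.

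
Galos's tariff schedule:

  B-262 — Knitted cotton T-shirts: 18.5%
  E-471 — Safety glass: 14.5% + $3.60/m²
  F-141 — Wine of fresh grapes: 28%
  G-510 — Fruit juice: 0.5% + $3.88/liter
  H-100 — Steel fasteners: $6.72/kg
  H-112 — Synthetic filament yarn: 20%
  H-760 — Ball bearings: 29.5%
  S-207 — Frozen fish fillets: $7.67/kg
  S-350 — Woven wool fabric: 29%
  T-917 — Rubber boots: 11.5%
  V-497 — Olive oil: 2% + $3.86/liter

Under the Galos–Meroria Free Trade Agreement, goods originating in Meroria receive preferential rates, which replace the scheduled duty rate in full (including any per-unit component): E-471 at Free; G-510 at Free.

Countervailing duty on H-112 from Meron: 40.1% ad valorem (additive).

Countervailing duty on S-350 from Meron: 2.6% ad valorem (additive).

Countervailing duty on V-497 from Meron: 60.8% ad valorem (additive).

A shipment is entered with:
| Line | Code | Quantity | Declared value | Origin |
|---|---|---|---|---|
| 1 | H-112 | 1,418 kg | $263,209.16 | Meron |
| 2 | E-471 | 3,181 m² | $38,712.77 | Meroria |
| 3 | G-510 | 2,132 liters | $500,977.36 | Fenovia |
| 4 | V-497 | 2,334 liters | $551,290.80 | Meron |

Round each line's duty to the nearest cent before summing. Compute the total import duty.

Line 1 (H-112, Meron, 1,418 kg, $263,209.16):
Base rate for H-112 is 20%.
Additional duty on H-112 from Meron: +40.1%. Applied ad valorem rate: 20% + 40.1% = 60.1%.
Duty = $263,209.16 × 60.1% = $158,188.71.
Line 2 (E-471, Meroria, 3,181 m², $38,712.77):
Base rate for E-471 is 14.5% + $3.60/m².
Origin Meroria qualifies under the Galos–Meroria agreement and E-471 is covered: preferential rate Free applies instead.
Duty = $38,712.77 × 0% = $0.00.
Line 3 (G-510, Fenovia, 2,132 liters, $500,977.36):
Base rate for G-510 is 0.5% + $3.88/liter.
G-510 has an FTA preferential rate, but origin Fenovia is not Meroria; base rate stands.
Duty = $500,977.36 × 0.5% + 2,132 × $3.88 = $10,777.05.
Line 4 (V-497, Meron, 2,334 liters, $551,290.80):
Base rate for V-497 is 2% + $3.86/liter.
Additional duty on V-497 from Meron: +60.8%. Applied ad valorem rate: 2% + 60.8% = 62.8%.
Duty = $551,290.80 × 62.8% + 2,334 × $3.86 = $355,219.86.
Total = $158,188.71 + $0.00 + $10,777.05 + $355,219.86 = $524,185.62.

$524,185.62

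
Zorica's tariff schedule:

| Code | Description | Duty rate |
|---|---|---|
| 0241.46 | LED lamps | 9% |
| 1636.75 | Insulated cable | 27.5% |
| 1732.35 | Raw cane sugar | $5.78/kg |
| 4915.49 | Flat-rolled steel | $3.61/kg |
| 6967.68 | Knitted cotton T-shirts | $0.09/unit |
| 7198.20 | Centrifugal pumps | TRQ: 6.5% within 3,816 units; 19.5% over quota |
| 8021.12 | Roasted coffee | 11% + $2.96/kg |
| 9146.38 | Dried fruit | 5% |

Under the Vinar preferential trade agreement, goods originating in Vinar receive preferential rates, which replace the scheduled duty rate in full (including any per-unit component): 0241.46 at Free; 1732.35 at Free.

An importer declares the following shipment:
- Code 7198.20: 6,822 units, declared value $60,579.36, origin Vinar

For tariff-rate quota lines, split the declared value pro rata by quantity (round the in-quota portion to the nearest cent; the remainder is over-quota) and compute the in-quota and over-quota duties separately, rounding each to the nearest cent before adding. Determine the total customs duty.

Line 1 (7198.20, Vinar, 6,822 units, $60,579.36):
Code 7198.20 is under a tariff-rate quota (threshold 3,816 units). In-quota: 3,816 units at 6.5%; over-quota: 3,006 units at 19.5%.
Pro-rata value split: in-quota = $60,579.36 × 3,816/6,822 = $33,886.08; over-quota = $60,579.36 − $33,886.08 = $26,693.28.
In-quota duty = $33,886.08 × 6.5% = $2,202.60. Over-quota duty = $26,693.28 × 19.5% = $5,205.19.
Line duty = $2,202.60 + $5,205.19 = $7,407.79.

$7,407.79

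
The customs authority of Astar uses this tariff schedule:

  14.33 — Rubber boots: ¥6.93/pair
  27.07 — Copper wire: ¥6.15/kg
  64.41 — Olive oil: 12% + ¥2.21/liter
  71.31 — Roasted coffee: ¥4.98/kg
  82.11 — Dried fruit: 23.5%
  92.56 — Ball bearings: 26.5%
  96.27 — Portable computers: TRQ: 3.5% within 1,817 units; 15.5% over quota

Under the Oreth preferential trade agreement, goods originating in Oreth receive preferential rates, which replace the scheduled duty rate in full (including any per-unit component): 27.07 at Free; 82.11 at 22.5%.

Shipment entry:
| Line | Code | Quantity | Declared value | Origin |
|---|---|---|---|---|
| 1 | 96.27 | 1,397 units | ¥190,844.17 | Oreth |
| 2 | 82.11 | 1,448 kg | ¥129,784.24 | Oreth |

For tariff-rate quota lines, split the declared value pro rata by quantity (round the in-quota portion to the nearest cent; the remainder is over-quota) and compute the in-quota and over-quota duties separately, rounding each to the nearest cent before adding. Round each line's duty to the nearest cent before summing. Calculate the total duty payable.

¥35,881.00

Line 1 (96.27, Oreth, 1,397 units, ¥190,844.17):
Code 96.27 is under a tariff-rate quota (threshold 1,817 units). Quantity 1,397 units is within the quota, so the in-quota rate 3.5% applies to the full value.
Duty = ¥190,844.17 × 3.5% = ¥6,679.55.
Line 2 (82.11, Oreth, 1,448 kg, ¥129,784.24):
Base rate for 82.11 is 23.5%.
Origin Oreth qualifies under the Astar–Oreth agreement and 82.11 is covered: preferential rate 22.5% applies instead.
Duty = ¥129,784.24 × 22.5% = ¥29,201.45.
Total = ¥6,679.55 + ¥29,201.45 = ¥35,881.00.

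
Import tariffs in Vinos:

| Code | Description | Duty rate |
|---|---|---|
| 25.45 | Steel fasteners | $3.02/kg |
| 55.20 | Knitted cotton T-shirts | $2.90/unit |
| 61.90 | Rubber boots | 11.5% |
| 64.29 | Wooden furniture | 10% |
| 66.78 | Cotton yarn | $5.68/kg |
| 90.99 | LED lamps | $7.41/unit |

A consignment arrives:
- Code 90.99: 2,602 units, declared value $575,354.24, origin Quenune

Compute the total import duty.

$19,280.82

Line 1 (90.99, Quenune, 2,602 units, $575,354.24):
Base rate for 90.99 is $7.41/unit.
Duty = 2,602 × $7.41 = $19,280.82.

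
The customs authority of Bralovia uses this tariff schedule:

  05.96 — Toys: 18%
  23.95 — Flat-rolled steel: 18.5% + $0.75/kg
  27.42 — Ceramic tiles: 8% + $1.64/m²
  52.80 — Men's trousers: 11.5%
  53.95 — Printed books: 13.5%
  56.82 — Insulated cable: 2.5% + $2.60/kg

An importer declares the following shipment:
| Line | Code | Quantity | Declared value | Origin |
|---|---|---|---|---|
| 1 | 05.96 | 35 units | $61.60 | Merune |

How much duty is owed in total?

Line 1 (05.96, Merune, 35 units, $61.60):
Base rate for 05.96 is 18%.
Duty = $61.60 × 18% = $11.09.

$11.09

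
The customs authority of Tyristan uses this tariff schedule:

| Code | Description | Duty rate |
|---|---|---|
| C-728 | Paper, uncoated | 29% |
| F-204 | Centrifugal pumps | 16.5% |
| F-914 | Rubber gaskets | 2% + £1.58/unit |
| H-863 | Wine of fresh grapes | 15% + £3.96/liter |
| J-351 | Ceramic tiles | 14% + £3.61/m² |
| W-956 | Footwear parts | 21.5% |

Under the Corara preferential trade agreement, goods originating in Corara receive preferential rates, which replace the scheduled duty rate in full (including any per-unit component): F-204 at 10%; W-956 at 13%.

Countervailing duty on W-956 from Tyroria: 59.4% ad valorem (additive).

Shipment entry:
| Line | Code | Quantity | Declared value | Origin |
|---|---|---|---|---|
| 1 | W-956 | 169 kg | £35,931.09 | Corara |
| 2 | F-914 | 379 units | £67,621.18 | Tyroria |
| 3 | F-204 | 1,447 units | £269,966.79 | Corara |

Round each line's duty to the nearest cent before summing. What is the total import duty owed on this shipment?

Line 1 (W-956, Corara, 169 kg, £35,931.09):
Base rate for W-956 is 21.5%.
Origin Corara qualifies under the Tyristan–Corara agreement and W-956 is covered: preferential rate 13% applies instead.
The additional-duty order on W-956 targets Tyroria, not Corara; it does not apply.
Duty = £35,931.09 × 13% = £4,671.04.
Line 2 (F-914, Tyroria, 379 units, £67,621.18):
Base rate for F-914 is 2% + £1.58/unit.
Duty = £67,621.18 × 2% + 379 × £1.58 = £1,951.24.
Line 3 (F-204, Corara, 1,447 units, £269,966.79):
Base rate for F-204 is 16.5%.
Origin Corara qualifies under the Tyristan–Corara agreement and F-204 is covered: preferential rate 10% applies instead.
Duty = £269,966.79 × 10% = £26,996.68.
Total = £4,671.04 + £1,951.24 + £26,996.68 = £33,618.96.

£33,618.96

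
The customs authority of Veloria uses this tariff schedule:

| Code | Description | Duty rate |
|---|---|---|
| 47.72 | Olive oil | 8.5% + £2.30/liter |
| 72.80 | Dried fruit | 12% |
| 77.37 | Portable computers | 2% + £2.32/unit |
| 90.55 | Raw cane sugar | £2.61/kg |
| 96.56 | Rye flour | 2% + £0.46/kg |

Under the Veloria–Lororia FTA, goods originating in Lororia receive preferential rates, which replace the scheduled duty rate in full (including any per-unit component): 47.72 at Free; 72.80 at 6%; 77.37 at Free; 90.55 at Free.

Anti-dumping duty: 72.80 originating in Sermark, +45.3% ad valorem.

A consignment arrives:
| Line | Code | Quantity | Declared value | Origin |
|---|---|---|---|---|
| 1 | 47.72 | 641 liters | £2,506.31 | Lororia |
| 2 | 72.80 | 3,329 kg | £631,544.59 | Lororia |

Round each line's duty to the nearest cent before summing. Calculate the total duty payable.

£37,892.68

Line 1 (47.72, Lororia, 641 liters, £2,506.31):
Base rate for 47.72 is 8.5% + £2.30/liter.
Origin Lororia qualifies under the Veloria–Lororia agreement and 47.72 is covered: preferential rate Free applies instead.
Duty = £2,506.31 × 0% = £0.00.
Line 2 (72.80, Lororia, 3,329 kg, £631,544.59):
Base rate for 72.80 is 12%.
Origin Lororia qualifies under the Veloria–Lororia agreement and 72.80 is covered: preferential rate 6% applies instead.
The additional-duty order on 72.80 targets Sermark, not Lororia; it does not apply.
Duty = £631,544.59 × 6% = £37,892.68.
Total = £0.00 + £37,892.68 = £37,892.68.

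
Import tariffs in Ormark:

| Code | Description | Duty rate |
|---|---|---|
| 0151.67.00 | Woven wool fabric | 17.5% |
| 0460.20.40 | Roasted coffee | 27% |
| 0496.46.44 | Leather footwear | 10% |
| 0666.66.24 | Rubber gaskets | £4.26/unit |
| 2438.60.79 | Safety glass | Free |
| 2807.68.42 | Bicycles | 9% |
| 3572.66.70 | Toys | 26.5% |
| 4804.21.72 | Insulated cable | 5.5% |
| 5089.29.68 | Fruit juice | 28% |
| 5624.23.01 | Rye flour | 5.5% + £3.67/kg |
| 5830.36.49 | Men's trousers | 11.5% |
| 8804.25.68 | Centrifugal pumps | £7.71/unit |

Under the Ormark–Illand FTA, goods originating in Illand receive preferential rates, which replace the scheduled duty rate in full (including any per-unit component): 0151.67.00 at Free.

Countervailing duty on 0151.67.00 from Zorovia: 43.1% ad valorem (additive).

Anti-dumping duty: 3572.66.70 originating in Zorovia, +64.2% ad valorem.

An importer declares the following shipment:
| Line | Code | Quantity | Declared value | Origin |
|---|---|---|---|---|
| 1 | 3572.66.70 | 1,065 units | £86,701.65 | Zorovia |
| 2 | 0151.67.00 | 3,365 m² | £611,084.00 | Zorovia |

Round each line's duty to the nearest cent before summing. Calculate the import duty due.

£448,955.30

Line 1 (3572.66.70, Zorovia, 1,065 units, £86,701.65):
Base rate for 3572.66.70 is 26.5%.
Additional duty on 3572.66.70 from Zorovia: +64.2%. Applied ad valorem rate: 26.5% + 64.2% = 90.7%.
Duty = £86,701.65 × 90.7% = £78,638.40.
Line 2 (0151.67.00, Zorovia, 3,365 m², £611,084.00):
Base rate for 0151.67.00 is 17.5%.
0151.67.00 has an FTA preferential rate, but origin Zorovia is not Illand; base rate stands.
Additional duty on 0151.67.00 from Zorovia: +43.1%. Applied ad valorem rate: 17.5% + 43.1% = 60.6%.
Duty = £611,084.00 × 60.6% = £370,316.90.
Total = £78,638.40 + £370,316.90 = £448,955.30.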